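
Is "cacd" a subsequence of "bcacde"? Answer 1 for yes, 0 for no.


Check if "cacd" is a subsequence of "bcacde"
Greedy scan:
  Position 0 ('b'): no match needed
  Position 1 ('c'): matches sub[0] = 'c'
  Position 2 ('a'): matches sub[1] = 'a'
  Position 3 ('c'): matches sub[2] = 'c'
  Position 4 ('d'): matches sub[3] = 'd'
  Position 5 ('e'): no match needed
All 4 characters matched => is a subsequence

1


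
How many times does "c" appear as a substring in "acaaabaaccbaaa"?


Searching for "c" in "acaaabaaccbaaa"
Scanning each position:
  Position 0: "a" => no
  Position 1: "c" => MATCH
  Position 2: "a" => no
  Position 3: "a" => no
  Position 4: "a" => no
  Position 5: "b" => no
  Position 6: "a" => no
  Position 7: "a" => no
  Position 8: "c" => MATCH
  Position 9: "c" => MATCH
  Position 10: "b" => no
  Position 11: "a" => no
  Position 12: "a" => no
  Position 13: "a" => no
Total occurrences: 3

3


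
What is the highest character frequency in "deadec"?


Input: deadec
Character counts:
  'a': 1
  'c': 1
  'd': 2
  'e': 2
Maximum frequency: 2

2


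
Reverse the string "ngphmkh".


Input: ngphmkh
Reading characters right to left:
  Position 6: 'h'
  Position 5: 'k'
  Position 4: 'm'
  Position 3: 'h'
  Position 2: 'p'
  Position 1: 'g'
  Position 0: 'n'
Reversed: hkmhpgn

hkmhpgn


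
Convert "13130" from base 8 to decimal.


Input: "13130" in base 8
Positional expansion:
  Digit '1' (value 1) x 8^4 = 4096
  Digit '3' (value 3) x 8^3 = 1536
  Digit '1' (value 1) x 8^2 = 64
  Digit '3' (value 3) x 8^1 = 24
  Digit '0' (value 0) x 8^0 = 0
Sum = 5720

5720


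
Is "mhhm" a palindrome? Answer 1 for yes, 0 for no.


Input: mhhm
Reversed: mhhm
  Compare pos 0 ('m') with pos 3 ('m'): match
  Compare pos 1 ('h') with pos 2 ('h'): match
Result: palindrome

1


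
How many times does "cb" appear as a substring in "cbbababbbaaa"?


Searching for "cb" in "cbbababbbaaa"
Scanning each position:
  Position 0: "cb" => MATCH
  Position 1: "bb" => no
  Position 2: "ba" => no
  Position 3: "ab" => no
  Position 4: "ba" => no
  Position 5: "ab" => no
  Position 6: "bb" => no
  Position 7: "bb" => no
  Position 8: "ba" => no
  Position 9: "aa" => no
  Position 10: "aa" => no
Total occurrences: 1

1


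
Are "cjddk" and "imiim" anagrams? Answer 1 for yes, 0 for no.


Strings: "cjddk", "imiim"
Sorted first:  cddjk
Sorted second: iiimm
Differ at position 0: 'c' vs 'i' => not anagrams

0


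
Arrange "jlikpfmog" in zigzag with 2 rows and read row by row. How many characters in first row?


Zigzag "jlikpfmog" into 2 rows:
Placing characters:
  'j' => row 0
  'l' => row 1
  'i' => row 0
  'k' => row 1
  'p' => row 0
  'f' => row 1
  'm' => row 0
  'o' => row 1
  'g' => row 0
Rows:
  Row 0: "jipmg"
  Row 1: "lkfo"
First row length: 5

5


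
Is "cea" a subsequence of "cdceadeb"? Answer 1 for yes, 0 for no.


Check if "cea" is a subsequence of "cdceadeb"
Greedy scan:
  Position 0 ('c'): matches sub[0] = 'c'
  Position 1 ('d'): no match needed
  Position 2 ('c'): no match needed
  Position 3 ('e'): matches sub[1] = 'e'
  Position 4 ('a'): matches sub[2] = 'a'
  Position 5 ('d'): no match needed
  Position 6 ('e'): no match needed
  Position 7 ('b'): no match needed
All 3 characters matched => is a subsequence

1


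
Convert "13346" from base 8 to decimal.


Input: "13346" in base 8
Positional expansion:
  Digit '1' (value 1) x 8^4 = 4096
  Digit '3' (value 3) x 8^3 = 1536
  Digit '3' (value 3) x 8^2 = 192
  Digit '4' (value 4) x 8^1 = 32
  Digit '6' (value 6) x 8^0 = 6
Sum = 5862

5862


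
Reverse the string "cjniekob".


Input: cjniekob
Reading characters right to left:
  Position 7: 'b'
  Position 6: 'o'
  Position 5: 'k'
  Position 4: 'e'
  Position 3: 'i'
  Position 2: 'n'
  Position 1: 'j'
  Position 0: 'c'
Reversed: bokeinjc

bokeinjc


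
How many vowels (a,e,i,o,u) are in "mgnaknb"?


Input: mgnaknb
Checking each character:
  'm' at position 0: consonant
  'g' at position 1: consonant
  'n' at position 2: consonant
  'a' at position 3: vowel (running total: 1)
  'k' at position 4: consonant
  'n' at position 5: consonant
  'b' at position 6: consonant
Total vowels: 1

1


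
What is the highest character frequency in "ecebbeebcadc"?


Input: ecebbeebcadc
Character counts:
  'a': 1
  'b': 3
  'c': 3
  'd': 1
  'e': 4
Maximum frequency: 4

4


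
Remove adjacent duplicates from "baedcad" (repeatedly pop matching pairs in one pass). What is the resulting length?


Input: baedcad
Stack-based adjacent duplicate removal:
  Read 'b': push. Stack: b
  Read 'a': push. Stack: ba
  Read 'e': push. Stack: bae
  Read 'd': push. Stack: baed
  Read 'c': push. Stack: baedc
  Read 'a': push. Stack: baedca
  Read 'd': push. Stack: baedcad
Final stack: "baedcad" (length 7)

7


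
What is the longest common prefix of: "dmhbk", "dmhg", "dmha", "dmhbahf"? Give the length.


Words: dmhbk, dmhg, dmha, dmhbahf
  Position 0: all 'd' => match
  Position 1: all 'm' => match
  Position 2: all 'h' => match
  Position 3: ('b', 'g', 'a', 'b') => mismatch, stop
LCP = "dmh" (length 3)

3


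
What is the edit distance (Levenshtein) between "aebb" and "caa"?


Computing edit distance: "aebb" -> "caa"
DP table:
           c    a    a
      0    1    2    3
  a   1    1    1    2
  e   2    2    2    2
  b   3    3    3    3
  b   4    4    4    4
Edit distance = dp[4][3] = 4

4


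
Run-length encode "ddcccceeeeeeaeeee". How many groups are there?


Input: ddcccceeeeeeaeeee
Scanning for consecutive runs:
  Group 1: 'd' x 2 (positions 0-1)
  Group 2: 'c' x 4 (positions 2-5)
  Group 3: 'e' x 6 (positions 6-11)
  Group 4: 'a' x 1 (positions 12-12)
  Group 5: 'e' x 4 (positions 13-16)
Total groups: 5

5


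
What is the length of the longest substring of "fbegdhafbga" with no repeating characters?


Input: "fbegdhafbga"
Sliding window (track last position of each char):
  Position 0 ('f'): window [0,0] length 1 -- new best
  Position 1 ('b'): window [0,1] length 2 -- new best
  Position 2 ('e'): window [0,2] length 3 -- new best
  Position 3 ('g'): window [0,3] length 4 -- new best
  Position 4 ('d'): window [0,4] length 5 -- new best
  Position 5 ('h'): window [0,5] length 6 -- new best
  Position 6 ('a'): window [0,6] length 7 -- new best
  Position 7 ('f'): repeat (last at 0), move window start to 1
  Position 7 ('f'): window [1,7] length 7
  Position 8 ('b'): repeat (last at 1), move window start to 2
  Position 8 ('b'): window [2,8] length 7
  Position 9 ('g'): repeat (last at 3), move window start to 4
  Position 9 ('g'): window [4,9] length 6
  Position 10 ('a'): repeat (last at 6), move window start to 7
  Position 10 ('a'): window [7,10] length 4
Longest substring with no repeats: "fbegdha" with length 7

7


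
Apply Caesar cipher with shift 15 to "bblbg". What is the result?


Caesar cipher: shift "bblbg" by 15
  'b' (pos 1) + 15 = pos 16 = 'q'
  'b' (pos 1) + 15 = pos 16 = 'q'
  'l' (pos 11) + 15 = pos 0 = 'a'
  'b' (pos 1) + 15 = pos 16 = 'q'
  'g' (pos 6) + 15 = pos 21 = 'v'
Result: qqaqv

qqaqv


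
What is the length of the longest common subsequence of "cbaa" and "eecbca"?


LCS of "cbaa" and "eecbca"
DP table:
           e    e    c    b    c    a
      0    0    0    0    0    0    0
  c   0    0    0    1    1    1    1
  b   0    0    0    1    2    2    2
  a   0    0    0    1    2    2    3
  a   0    0    0    1    2    2    3
LCS length = dp[4][6] = 3

3


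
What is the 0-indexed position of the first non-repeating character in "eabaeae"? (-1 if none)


Input: eabaeae
Character frequencies:
  'a': 3
  'b': 1
  'e': 3
Scanning left to right for freq == 1:
  Position 0 ('e'): freq=3, skip
  Position 1 ('a'): freq=3, skip
  Position 2 ('b'): unique! => answer = 2

2


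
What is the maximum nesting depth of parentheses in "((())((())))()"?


Input: "((())((())))()"
Tracking depth:
  Position 0 '(': depth becomes 1
  Position 1 '(': depth becomes 2
  Position 2 '(': depth becomes 3
  Position 3 ')': depth becomes 2
  Position 4 ')': depth becomes 1
  Position 5 '(': depth becomes 2
  Position 6 '(': depth becomes 3
  Position 7 '(': depth becomes 4
  Position 8 ')': depth becomes 3
  Position 9 ')': depth becomes 2
  Position 10 ')': depth becomes 1
  Position 11 ')': depth becomes 0
  Position 12 '(': depth becomes 1
  Position 13 ')': depth becomes 0
Maximum depth reached: 4

4


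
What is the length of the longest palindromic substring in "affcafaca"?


Input: "affcafaca"
Checking substrings for palindromes:
  [3:8] "cafac" (len 5) => palindrome
  [4:7] "afa" (len 3) => palindrome
  [6:9] "aca" (len 3) => palindrome
  [1:3] "ff" (len 2) => palindrome
Longest palindromic substring: "cafac" with length 5

5


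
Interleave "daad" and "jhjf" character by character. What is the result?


Interleaving "daad" and "jhjf":
  Position 0: 'd' from first, 'j' from second => "dj"
  Position 1: 'a' from first, 'h' from second => "ah"
  Position 2: 'a' from first, 'j' from second => "aj"
  Position 3: 'd' from first, 'f' from second => "df"
Result: djahajdf

djahajdf


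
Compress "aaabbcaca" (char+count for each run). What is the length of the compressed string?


Input: aaabbcaca
Runs:
  'a' x 3 => "a3"
  'b' x 2 => "b2"
  'c' x 1 => "c1"
  'a' x 1 => "a1"
  'c' x 1 => "c1"
  'a' x 1 => "a1"
Compressed: "a3b2c1a1c1a1"
Compressed length: 12

12


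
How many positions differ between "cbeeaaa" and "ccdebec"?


Comparing "cbeeaaa" and "ccdebec" position by position:
  Position 0: 'c' vs 'c' => same
  Position 1: 'b' vs 'c' => DIFFER
  Position 2: 'e' vs 'd' => DIFFER
  Position 3: 'e' vs 'e' => same
  Position 4: 'a' vs 'b' => DIFFER
  Position 5: 'a' vs 'e' => DIFFER
  Position 6: 'a' vs 'c' => DIFFER
Positions that differ: 5

5


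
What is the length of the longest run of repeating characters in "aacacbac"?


Input: "aacacbac"
Scanning for longest run:
  Position 1 ('a'): continues run of 'a', length=2
  Position 2 ('c'): new char, reset run to 1
  Position 3 ('a'): new char, reset run to 1
  Position 4 ('c'): new char, reset run to 1
  Position 5 ('b'): new char, reset run to 1
  Position 6 ('a'): new char, reset run to 1
  Position 7 ('c'): new char, reset run to 1
Longest run: 'a' with length 2

2


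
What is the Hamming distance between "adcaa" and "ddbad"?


Comparing "adcaa" and "ddbad" position by position:
  Position 0: 'a' vs 'd' => differ
  Position 1: 'd' vs 'd' => same
  Position 2: 'c' vs 'b' => differ
  Position 3: 'a' vs 'a' => same
  Position 4: 'a' vs 'd' => differ
Total differences (Hamming distance): 3

3


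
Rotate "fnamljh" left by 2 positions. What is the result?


Input: "fnamljh", rotate left by 2
First 2 characters: "fn"
Remaining characters: "amljh"
Concatenate remaining + first: "amljh" + "fn" = "amljhfn"

amljhfn


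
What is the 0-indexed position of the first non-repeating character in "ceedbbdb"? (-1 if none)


Input: ceedbbdb
Character frequencies:
  'b': 3
  'c': 1
  'd': 2
  'e': 2
Scanning left to right for freq == 1:
  Position 0 ('c'): unique! => answer = 0

0


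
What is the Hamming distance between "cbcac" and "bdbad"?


Comparing "cbcac" and "bdbad" position by position:
  Position 0: 'c' vs 'b' => differ
  Position 1: 'b' vs 'd' => differ
  Position 2: 'c' vs 'b' => differ
  Position 3: 'a' vs 'a' => same
  Position 4: 'c' vs 'd' => differ
Total differences (Hamming distance): 4

4


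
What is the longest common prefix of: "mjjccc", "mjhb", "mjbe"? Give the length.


Words: mjjccc, mjhb, mjbe
  Position 0: all 'm' => match
  Position 1: all 'j' => match
  Position 2: ('j', 'h', 'b') => mismatch, stop
LCP = "mj" (length 2)

2


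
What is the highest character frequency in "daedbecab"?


Input: daedbecab
Character counts:
  'a': 2
  'b': 2
  'c': 1
  'd': 2
  'e': 2
Maximum frequency: 2

2


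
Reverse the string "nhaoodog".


Input: nhaoodog
Reading characters right to left:
  Position 7: 'g'
  Position 6: 'o'
  Position 5: 'd'
  Position 4: 'o'
  Position 3: 'o'
  Position 2: 'a'
  Position 1: 'h'
  Position 0: 'n'
Reversed: godooahn

godooahn


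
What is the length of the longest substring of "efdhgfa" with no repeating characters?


Input: "efdhgfa"
Sliding window (track last position of each char):
  Position 0 ('e'): window [0,0] length 1 -- new best
  Position 1 ('f'): window [0,1] length 2 -- new best
  Position 2 ('d'): window [0,2] length 3 -- new best
  Position 3 ('h'): window [0,3] length 4 -- new best
  Position 4 ('g'): window [0,4] length 5 -- new best
  Position 5 ('f'): repeat (last at 1), move window start to 2
  Position 5 ('f'): window [2,5] length 4
  Position 6 ('a'): window [2,6] length 5
Longest substring with no repeats: "efdhg" with length 5

5


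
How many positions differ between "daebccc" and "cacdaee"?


Comparing "daebccc" and "cacdaee" position by position:
  Position 0: 'd' vs 'c' => DIFFER
  Position 1: 'a' vs 'a' => same
  Position 2: 'e' vs 'c' => DIFFER
  Position 3: 'b' vs 'd' => DIFFER
  Position 4: 'c' vs 'a' => DIFFER
  Position 5: 'c' vs 'e' => DIFFER
  Position 6: 'c' vs 'e' => DIFFER
Positions that differ: 6

6


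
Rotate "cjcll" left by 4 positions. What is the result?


Input: "cjcll", rotate left by 4
First 4 characters: "cjcl"
Remaining characters: "l"
Concatenate remaining + first: "l" + "cjcl" = "lcjcl"

lcjcl


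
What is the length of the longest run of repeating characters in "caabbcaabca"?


Input: "caabbcaabca"
Scanning for longest run:
  Position 1 ('a'): new char, reset run to 1
  Position 2 ('a'): continues run of 'a', length=2
  Position 3 ('b'): new char, reset run to 1
  Position 4 ('b'): continues run of 'b', length=2
  Position 5 ('c'): new char, reset run to 1
  Position 6 ('a'): new char, reset run to 1
  Position 7 ('a'): continues run of 'a', length=2
  Position 8 ('b'): new char, reset run to 1
  Position 9 ('c'): new char, reset run to 1
  Position 10 ('a'): new char, reset run to 1
Longest run: 'a' with length 2

2


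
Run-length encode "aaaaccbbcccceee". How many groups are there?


Input: aaaaccbbcccceee
Scanning for consecutive runs:
  Group 1: 'a' x 4 (positions 0-3)
  Group 2: 'c' x 2 (positions 4-5)
  Group 3: 'b' x 2 (positions 6-7)
  Group 4: 'c' x 4 (positions 8-11)
  Group 5: 'e' x 3 (positions 12-14)
Total groups: 5

5


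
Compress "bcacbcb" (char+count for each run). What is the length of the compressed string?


Input: bcacbcb
Runs:
  'b' x 1 => "b1"
  'c' x 1 => "c1"
  'a' x 1 => "a1"
  'c' x 1 => "c1"
  'b' x 1 => "b1"
  'c' x 1 => "c1"
  'b' x 1 => "b1"
Compressed: "b1c1a1c1b1c1b1"
Compressed length: 14

14


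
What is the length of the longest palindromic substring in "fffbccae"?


Input: "fffbccae"
Checking substrings for palindromes:
  [0:3] "fff" (len 3) => palindrome
  [0:2] "ff" (len 2) => palindrome
  [1:3] "ff" (len 2) => palindrome
  [4:6] "cc" (len 2) => palindrome
Longest palindromic substring: "fff" with length 3

3


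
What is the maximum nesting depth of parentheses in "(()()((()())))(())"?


Input: "(()()((()())))(())"
Tracking depth:
  Position 0 '(': depth becomes 1
  Position 1 '(': depth becomes 2
  Position 2 ')': depth becomes 1
  Position 3 '(': depth becomes 2
  Position 4 ')': depth becomes 1
  Position 5 '(': depth becomes 2
  Position 6 '(': depth becomes 3
  Position 7 '(': depth becomes 4
  Position 8 ')': depth becomes 3
  Position 9 '(': depth becomes 4
  Position 10 ')': depth becomes 3
  Position 11 ')': depth becomes 2
  Position 12 ')': depth becomes 1
  Position 13 ')': depth becomes 0
  Position 14 '(': depth becomes 1
  Position 15 '(': depth becomes 2
  Position 16 ')': depth becomes 1
  Position 17 ')': depth becomes 0
Maximum depth reached: 4

4


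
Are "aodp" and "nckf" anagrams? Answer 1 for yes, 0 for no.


Strings: "aodp", "nckf"
Sorted first:  adop
Sorted second: cfkn
Differ at position 0: 'a' vs 'c' => not anagrams

0


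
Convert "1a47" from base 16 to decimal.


Input: "1a47" in base 16
Positional expansion:
  Digit '1' (value 1) x 16^3 = 4096
  Digit 'a' (value 10) x 16^2 = 2560
  Digit '4' (value 4) x 16^1 = 64
  Digit '7' (value 7) x 16^0 = 7
Sum = 6727

6727


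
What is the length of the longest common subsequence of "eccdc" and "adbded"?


LCS of "eccdc" and "adbded"
DP table:
           a    d    b    d    e    d
      0    0    0    0    0    0    0
  e   0    0    0    0    0    1    1
  c   0    0    0    0    0    1    1
  c   0    0    0    0    0    1    1
  d   0    0    1    1    1    1    2
  c   0    0    1    1    1    1    2
LCS length = dp[5][6] = 2

2


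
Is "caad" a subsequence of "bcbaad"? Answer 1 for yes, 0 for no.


Check if "caad" is a subsequence of "bcbaad"
Greedy scan:
  Position 0 ('b'): no match needed
  Position 1 ('c'): matches sub[0] = 'c'
  Position 2 ('b'): no match needed
  Position 3 ('a'): matches sub[1] = 'a'
  Position 4 ('a'): matches sub[2] = 'a'
  Position 5 ('d'): matches sub[3] = 'd'
All 4 characters matched => is a subsequence

1


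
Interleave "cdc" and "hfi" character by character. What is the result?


Interleaving "cdc" and "hfi":
  Position 0: 'c' from first, 'h' from second => "ch"
  Position 1: 'd' from first, 'f' from second => "df"
  Position 2: 'c' from first, 'i' from second => "ci"
Result: chdfci

chdfci


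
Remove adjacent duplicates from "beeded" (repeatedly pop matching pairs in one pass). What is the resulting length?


Input: beeded
Stack-based adjacent duplicate removal:
  Read 'b': push. Stack: b
  Read 'e': push. Stack: be
  Read 'e': matches stack top 'e' => pop. Stack: b
  Read 'd': push. Stack: bd
  Read 'e': push. Stack: bde
  Read 'd': push. Stack: bded
Final stack: "bded" (length 4)

4


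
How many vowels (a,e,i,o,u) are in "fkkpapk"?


Input: fkkpapk
Checking each character:
  'f' at position 0: consonant
  'k' at position 1: consonant
  'k' at position 2: consonant
  'p' at position 3: consonant
  'a' at position 4: vowel (running total: 1)
  'p' at position 5: consonant
  'k' at position 6: consonant
Total vowels: 1

1


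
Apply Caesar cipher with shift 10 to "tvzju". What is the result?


Caesar cipher: shift "tvzju" by 10
  't' (pos 19) + 10 = pos 3 = 'd'
  'v' (pos 21) + 10 = pos 5 = 'f'
  'z' (pos 25) + 10 = pos 9 = 'j'
  'j' (pos 9) + 10 = pos 19 = 't'
  'u' (pos 20) + 10 = pos 4 = 'e'
Result: dfjte

dfjte


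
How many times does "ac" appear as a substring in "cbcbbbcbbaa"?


Searching for "ac" in "cbcbbbcbbaa"
Scanning each position:
  Position 0: "cb" => no
  Position 1: "bc" => no
  Position 2: "cb" => no
  Position 3: "bb" => no
  Position 4: "bb" => no
  Position 5: "bc" => no
  Position 6: "cb" => no
  Position 7: "bb" => no
  Position 8: "ba" => no
  Position 9: "aa" => no
Total occurrences: 0

0


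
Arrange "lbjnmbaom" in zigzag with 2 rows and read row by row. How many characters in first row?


Zigzag "lbjnmbaom" into 2 rows:
Placing characters:
  'l' => row 0
  'b' => row 1
  'j' => row 0
  'n' => row 1
  'm' => row 0
  'b' => row 1
  'a' => row 0
  'o' => row 1
  'm' => row 0
Rows:
  Row 0: "ljmam"
  Row 1: "bnbo"
First row length: 5

5


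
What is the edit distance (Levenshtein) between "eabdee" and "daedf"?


Computing edit distance: "eabdee" -> "daedf"
DP table:
           d    a    e    d    f
      0    1    2    3    4    5
  e   1    1    2    2    3    4
  a   2    2    1    2    3    4
  b   3    3    2    2    3    4
  d   4    3    3    3    2    3
  e   5    4    4    3    3    3
  e   6    5    5    4    4    4
Edit distance = dp[6][5] = 4

4


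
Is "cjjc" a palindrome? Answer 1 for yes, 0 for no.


Input: cjjc
Reversed: cjjc
  Compare pos 0 ('c') with pos 3 ('c'): match
  Compare pos 1 ('j') with pos 2 ('j'): match
Result: palindrome

1


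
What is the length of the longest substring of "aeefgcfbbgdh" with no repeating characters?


Input: "aeefgcfbbgdh"
Sliding window (track last position of each char):
  Position 0 ('a'): window [0,0] length 1 -- new best
  Position 1 ('e'): window [0,1] length 2 -- new best
  Position 2 ('e'): repeat (last at 1), move window start to 2
  Position 2 ('e'): window [2,2] length 1
  Position 3 ('f'): window [2,3] length 2
  Position 4 ('g'): window [2,4] length 3 -- new best
  Position 5 ('c'): window [2,5] length 4 -- new best
  Position 6 ('f'): repeat (last at 3), move window start to 4
  Position 6 ('f'): window [4,6] length 3
  Position 7 ('b'): window [4,7] length 4
  Position 8 ('b'): repeat (last at 7), move window start to 8
  Position 8 ('b'): window [8,8] length 1
  Position 9 ('g'): window [8,9] length 2
  Position 10 ('d'): window [8,10] length 3
  Position 11 ('h'): window [8,11] length 4
Longest substring with no repeats: "efgc" with length 4

4


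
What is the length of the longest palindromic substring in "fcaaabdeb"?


Input: "fcaaabdeb"
Checking substrings for palindromes:
  [2:5] "aaa" (len 3) => palindrome
  [2:4] "aa" (len 2) => palindrome
  [3:5] "aa" (len 2) => palindrome
Longest palindromic substring: "aaa" with length 3

3


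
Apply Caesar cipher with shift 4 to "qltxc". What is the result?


Caesar cipher: shift "qltxc" by 4
  'q' (pos 16) + 4 = pos 20 = 'u'
  'l' (pos 11) + 4 = pos 15 = 'p'
  't' (pos 19) + 4 = pos 23 = 'x'
  'x' (pos 23) + 4 = pos 1 = 'b'
  'c' (pos 2) + 4 = pos 6 = 'g'
Result: upxbg

upxbg


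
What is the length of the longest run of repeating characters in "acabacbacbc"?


Input: "acabacbacbc"
Scanning for longest run:
  Position 1 ('c'): new char, reset run to 1
  Position 2 ('a'): new char, reset run to 1
  Position 3 ('b'): new char, reset run to 1
  Position 4 ('a'): new char, reset run to 1
  Position 5 ('c'): new char, reset run to 1
  Position 6 ('b'): new char, reset run to 1
  Position 7 ('a'): new char, reset run to 1
  Position 8 ('c'): new char, reset run to 1
  Position 9 ('b'): new char, reset run to 1
  Position 10 ('c'): new char, reset run to 1
Longest run: 'a' with length 1

1


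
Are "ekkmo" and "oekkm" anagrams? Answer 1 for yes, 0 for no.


Strings: "ekkmo", "oekkm"
Sorted first:  ekkmo
Sorted second: ekkmo
Sorted forms match => anagrams

1


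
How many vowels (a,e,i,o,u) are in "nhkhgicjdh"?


Input: nhkhgicjdh
Checking each character:
  'n' at position 0: consonant
  'h' at position 1: consonant
  'k' at position 2: consonant
  'h' at position 3: consonant
  'g' at position 4: consonant
  'i' at position 5: vowel (running total: 1)
  'c' at position 6: consonant
  'j' at position 7: consonant
  'd' at position 8: consonant
  'h' at position 9: consonant
Total vowels: 1

1


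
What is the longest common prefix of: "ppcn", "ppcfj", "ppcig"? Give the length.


Words: ppcn, ppcfj, ppcig
  Position 0: all 'p' => match
  Position 1: all 'p' => match
  Position 2: all 'c' => match
  Position 3: ('n', 'f', 'i') => mismatch, stop
LCP = "ppc" (length 3)

3


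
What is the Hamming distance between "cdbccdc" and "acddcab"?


Comparing "cdbccdc" and "acddcab" position by position:
  Position 0: 'c' vs 'a' => differ
  Position 1: 'd' vs 'c' => differ
  Position 2: 'b' vs 'd' => differ
  Position 3: 'c' vs 'd' => differ
  Position 4: 'c' vs 'c' => same
  Position 5: 'd' vs 'a' => differ
  Position 6: 'c' vs 'b' => differ
Total differences (Hamming distance): 6

6


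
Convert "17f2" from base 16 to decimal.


Input: "17f2" in base 16
Positional expansion:
  Digit '1' (value 1) x 16^3 = 4096
  Digit '7' (value 7) x 16^2 = 1792
  Digit 'f' (value 15) x 16^1 = 240
  Digit '2' (value 2) x 16^0 = 2
Sum = 6130

6130


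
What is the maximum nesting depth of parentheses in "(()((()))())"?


Input: "(()((()))())"
Tracking depth:
  Position 0 '(': depth becomes 1
  Position 1 '(': depth becomes 2
  Position 2 ')': depth becomes 1
  Position 3 '(': depth becomes 2
  Position 4 '(': depth becomes 3
  Position 5 '(': depth becomes 4
  Position 6 ')': depth becomes 3
  Position 7 ')': depth becomes 2
  Position 8 ')': depth becomes 1
  Position 9 '(': depth becomes 2
  Position 10 ')': depth becomes 1
  Position 11 ')': depth becomes 0
Maximum depth reached: 4

4


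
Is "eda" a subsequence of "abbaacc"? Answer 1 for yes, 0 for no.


Check if "eda" is a subsequence of "abbaacc"
Greedy scan:
  Position 0 ('a'): no match needed
  Position 1 ('b'): no match needed
  Position 2 ('b'): no match needed
  Position 3 ('a'): no match needed
  Position 4 ('a'): no match needed
  Position 5 ('c'): no match needed
  Position 6 ('c'): no match needed
Only matched 0/3 characters => not a subsequence

0


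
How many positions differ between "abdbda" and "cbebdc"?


Comparing "abdbda" and "cbebdc" position by position:
  Position 0: 'a' vs 'c' => DIFFER
  Position 1: 'b' vs 'b' => same
  Position 2: 'd' vs 'e' => DIFFER
  Position 3: 'b' vs 'b' => same
  Position 4: 'd' vs 'd' => same
  Position 5: 'a' vs 'c' => DIFFER
Positions that differ: 3

3


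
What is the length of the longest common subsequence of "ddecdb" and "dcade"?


LCS of "ddecdb" and "dcade"
DP table:
           d    c    a    d    e
      0    0    0    0    0    0
  d   0    1    1    1    1    1
  d   0    1    1    1    2    2
  e   0    1    1    1    2    3
  c   0    1    2    2    2    3
  d   0    1    2    2    3    3
  b   0    1    2    2    3    3
LCS length = dp[6][5] = 3

3


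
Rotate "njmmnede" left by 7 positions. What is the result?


Input: "njmmnede", rotate left by 7
First 7 characters: "njmmned"
Remaining characters: "e"
Concatenate remaining + first: "e" + "njmmned" = "enjmmned"

enjmmned


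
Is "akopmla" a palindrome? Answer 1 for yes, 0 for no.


Input: akopmla
Reversed: almpoka
  Compare pos 0 ('a') with pos 6 ('a'): match
  Compare pos 1 ('k') with pos 5 ('l'): MISMATCH
  Compare pos 2 ('o') with pos 4 ('m'): MISMATCH
Result: not a palindrome

0


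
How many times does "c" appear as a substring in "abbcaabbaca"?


Searching for "c" in "abbcaabbaca"
Scanning each position:
  Position 0: "a" => no
  Position 1: "b" => no
  Position 2: "b" => no
  Position 3: "c" => MATCH
  Position 4: "a" => no
  Position 5: "a" => no
  Position 6: "b" => no
  Position 7: "b" => no
  Position 8: "a" => no
  Position 9: "c" => MATCH
  Position 10: "a" => no
Total occurrences: 2

2


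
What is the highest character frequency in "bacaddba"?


Input: bacaddba
Character counts:
  'a': 3
  'b': 2
  'c': 1
  'd': 2
Maximum frequency: 3

3


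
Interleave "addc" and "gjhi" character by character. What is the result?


Interleaving "addc" and "gjhi":
  Position 0: 'a' from first, 'g' from second => "ag"
  Position 1: 'd' from first, 'j' from second => "dj"
  Position 2: 'd' from first, 'h' from second => "dh"
  Position 3: 'c' from first, 'i' from second => "ci"
Result: agdjdhci

agdjdhci


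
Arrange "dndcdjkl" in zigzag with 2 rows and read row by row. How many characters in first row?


Zigzag "dndcdjkl" into 2 rows:
Placing characters:
  'd' => row 0
  'n' => row 1
  'd' => row 0
  'c' => row 1
  'd' => row 0
  'j' => row 1
  'k' => row 0
  'l' => row 1
Rows:
  Row 0: "dddk"
  Row 1: "ncjl"
First row length: 4

4


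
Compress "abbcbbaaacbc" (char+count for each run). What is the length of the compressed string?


Input: abbcbbaaacbc
Runs:
  'a' x 1 => "a1"
  'b' x 2 => "b2"
  'c' x 1 => "c1"
  'b' x 2 => "b2"
  'a' x 3 => "a3"
  'c' x 1 => "c1"
  'b' x 1 => "b1"
  'c' x 1 => "c1"
Compressed: "a1b2c1b2a3c1b1c1"
Compressed length: 16

16


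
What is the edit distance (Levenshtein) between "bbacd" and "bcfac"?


Computing edit distance: "bbacd" -> "bcfac"
DP table:
           b    c    f    a    c
      0    1    2    3    4    5
  b   1    0    1    2    3    4
  b   2    1    1    2    3    4
  a   3    2    2    2    2    3
  c   4    3    2    3    3    2
  d   5    4    3    3    4    3
Edit distance = dp[5][5] = 3

3


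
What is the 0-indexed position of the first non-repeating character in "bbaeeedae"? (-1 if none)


Input: bbaeeedae
Character frequencies:
  'a': 2
  'b': 2
  'd': 1
  'e': 4
Scanning left to right for freq == 1:
  Position 0 ('b'): freq=2, skip
  Position 1 ('b'): freq=2, skip
  Position 2 ('a'): freq=2, skip
  Position 3 ('e'): freq=4, skip
  Position 4 ('e'): freq=4, skip
  Position 5 ('e'): freq=4, skip
  Position 6 ('d'): unique! => answer = 6

6


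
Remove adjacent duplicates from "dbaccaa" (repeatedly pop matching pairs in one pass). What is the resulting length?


Input: dbaccaa
Stack-based adjacent duplicate removal:
  Read 'd': push. Stack: d
  Read 'b': push. Stack: db
  Read 'a': push. Stack: dba
  Read 'c': push. Stack: dbac
  Read 'c': matches stack top 'c' => pop. Stack: dba
  Read 'a': matches stack top 'a' => pop. Stack: db
  Read 'a': push. Stack: dba
Final stack: "dba" (length 3)

3


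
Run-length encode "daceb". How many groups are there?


Input: daceb
Scanning for consecutive runs:
  Group 1: 'd' x 1 (positions 0-0)
  Group 2: 'a' x 1 (positions 1-1)
  Group 3: 'c' x 1 (positions 2-2)
  Group 4: 'e' x 1 (positions 3-3)
  Group 5: 'b' x 1 (positions 4-4)
Total groups: 5

5


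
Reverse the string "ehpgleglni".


Input: ehpgleglni
Reading characters right to left:
  Position 9: 'i'
  Position 8: 'n'
  Position 7: 'l'
  Position 6: 'g'
  Position 5: 'e'
  Position 4: 'l'
  Position 3: 'g'
  Position 2: 'p'
  Position 1: 'h'
  Position 0: 'e'
Reversed: inlgelgphe

inlgelgphe


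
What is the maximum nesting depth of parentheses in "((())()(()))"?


Input: "((())()(()))"
Tracking depth:
  Position 0 '(': depth becomes 1
  Position 1 '(': depth becomes 2
  Position 2 '(': depth becomes 3
  Position 3 ')': depth becomes 2
  Position 4 ')': depth becomes 1
  Position 5 '(': depth becomes 2
  Position 6 ')': depth becomes 1
  Position 7 '(': depth becomes 2
  Position 8 '(': depth becomes 3
  Position 9 ')': depth becomes 2
  Position 10 ')': depth becomes 1
  Position 11 ')': depth becomes 0
Maximum depth reached: 3

3


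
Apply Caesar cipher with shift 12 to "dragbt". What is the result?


Caesar cipher: shift "dragbt" by 12
  'd' (pos 3) + 12 = pos 15 = 'p'
  'r' (pos 17) + 12 = pos 3 = 'd'
  'a' (pos 0) + 12 = pos 12 = 'm'
  'g' (pos 6) + 12 = pos 18 = 's'
  'b' (pos 1) + 12 = pos 13 = 'n'
  't' (pos 19) + 12 = pos 5 = 'f'
Result: pdmsnf

pdmsnf


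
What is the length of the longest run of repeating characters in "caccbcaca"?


Input: "caccbcaca"
Scanning for longest run:
  Position 1 ('a'): new char, reset run to 1
  Position 2 ('c'): new char, reset run to 1
  Position 3 ('c'): continues run of 'c', length=2
  Position 4 ('b'): new char, reset run to 1
  Position 5 ('c'): new char, reset run to 1
  Position 6 ('a'): new char, reset run to 1
  Position 7 ('c'): new char, reset run to 1
  Position 8 ('a'): new char, reset run to 1
Longest run: 'c' with length 2

2


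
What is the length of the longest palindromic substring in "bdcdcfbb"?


Input: "bdcdcfbb"
Checking substrings for palindromes:
  [1:4] "dcd" (len 3) => palindrome
  [2:5] "cdc" (len 3) => palindrome
  [6:8] "bb" (len 2) => palindrome
Longest palindromic substring: "dcd" with length 3

3


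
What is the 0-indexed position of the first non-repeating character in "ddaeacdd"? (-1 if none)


Input: ddaeacdd
Character frequencies:
  'a': 2
  'c': 1
  'd': 4
  'e': 1
Scanning left to right for freq == 1:
  Position 0 ('d'): freq=4, skip
  Position 1 ('d'): freq=4, skip
  Position 2 ('a'): freq=2, skip
  Position 3 ('e'): unique! => answer = 3

3


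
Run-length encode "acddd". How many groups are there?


Input: acddd
Scanning for consecutive runs:
  Group 1: 'a' x 1 (positions 0-0)
  Group 2: 'c' x 1 (positions 1-1)
  Group 3: 'd' x 3 (positions 2-4)
Total groups: 3

3


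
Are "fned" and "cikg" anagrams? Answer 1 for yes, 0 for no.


Strings: "fned", "cikg"
Sorted first:  defn
Sorted second: cgik
Differ at position 0: 'd' vs 'c' => not anagrams

0


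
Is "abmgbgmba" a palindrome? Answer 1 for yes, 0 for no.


Input: abmgbgmba
Reversed: abmgbgmba
  Compare pos 0 ('a') with pos 8 ('a'): match
  Compare pos 1 ('b') with pos 7 ('b'): match
  Compare pos 2 ('m') with pos 6 ('m'): match
  Compare pos 3 ('g') with pos 5 ('g'): match
Result: palindrome

1


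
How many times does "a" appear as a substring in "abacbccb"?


Searching for "a" in "abacbccb"
Scanning each position:
  Position 0: "a" => MATCH
  Position 1: "b" => no
  Position 2: "a" => MATCH
  Position 3: "c" => no
  Position 4: "b" => no
  Position 5: "c" => no
  Position 6: "c" => no
  Position 7: "b" => no
Total occurrences: 2

2


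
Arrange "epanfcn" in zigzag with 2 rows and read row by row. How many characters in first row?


Zigzag "epanfcn" into 2 rows:
Placing characters:
  'e' => row 0
  'p' => row 1
  'a' => row 0
  'n' => row 1
  'f' => row 0
  'c' => row 1
  'n' => row 0
Rows:
  Row 0: "eafn"
  Row 1: "pnc"
First row length: 4

4


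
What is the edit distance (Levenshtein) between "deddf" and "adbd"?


Computing edit distance: "deddf" -> "adbd"
DP table:
           a    d    b    d
      0    1    2    3    4
  d   1    1    1    2    3
  e   2    2    2    2    3
  d   3    3    2    3    2
  d   4    4    3    3    3
  f   5    5    4    4    4
Edit distance = dp[5][4] = 4

4


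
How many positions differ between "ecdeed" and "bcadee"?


Comparing "ecdeed" and "bcadee" position by position:
  Position 0: 'e' vs 'b' => DIFFER
  Position 1: 'c' vs 'c' => same
  Position 2: 'd' vs 'a' => DIFFER
  Position 3: 'e' vs 'd' => DIFFER
  Position 4: 'e' vs 'e' => same
  Position 5: 'd' vs 'e' => DIFFER
Positions that differ: 4

4


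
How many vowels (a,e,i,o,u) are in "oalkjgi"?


Input: oalkjgi
Checking each character:
  'o' at position 0: vowel (running total: 1)
  'a' at position 1: vowel (running total: 2)
  'l' at position 2: consonant
  'k' at position 3: consonant
  'j' at position 4: consonant
  'g' at position 5: consonant
  'i' at position 6: vowel (running total: 3)
Total vowels: 3

3


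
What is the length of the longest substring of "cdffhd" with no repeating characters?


Input: "cdffhd"
Sliding window (track last position of each char):
  Position 0 ('c'): window [0,0] length 1 -- new best
  Position 1 ('d'): window [0,1] length 2 -- new best
  Position 2 ('f'): window [0,2] length 3 -- new best
  Position 3 ('f'): repeat (last at 2), move window start to 3
  Position 3 ('f'): window [3,3] length 1
  Position 4 ('h'): window [3,4] length 2
  Position 5 ('d'): window [3,5] length 3
Longest substring with no repeats: "cdf" with length 3

3


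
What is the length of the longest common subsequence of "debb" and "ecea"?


LCS of "debb" and "ecea"
DP table:
           e    c    e    a
      0    0    0    0    0
  d   0    0    0    0    0
  e   0    1    1    1    1
  b   0    1    1    1    1
  b   0    1    1    1    1
LCS length = dp[4][4] = 1

1


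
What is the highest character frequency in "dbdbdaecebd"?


Input: dbdbdaecebd
Character counts:
  'a': 1
  'b': 3
  'c': 1
  'd': 4
  'e': 2
Maximum frequency: 4

4


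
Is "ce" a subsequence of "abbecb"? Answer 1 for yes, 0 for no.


Check if "ce" is a subsequence of "abbecb"
Greedy scan:
  Position 0 ('a'): no match needed
  Position 1 ('b'): no match needed
  Position 2 ('b'): no match needed
  Position 3 ('e'): no match needed
  Position 4 ('c'): matches sub[0] = 'c'
  Position 5 ('b'): no match needed
Only matched 1/2 characters => not a subsequence

0


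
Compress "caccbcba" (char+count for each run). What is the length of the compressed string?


Input: caccbcba
Runs:
  'c' x 1 => "c1"
  'a' x 1 => "a1"
  'c' x 2 => "c2"
  'b' x 1 => "b1"
  'c' x 1 => "c1"
  'b' x 1 => "b1"
  'a' x 1 => "a1"
Compressed: "c1a1c2b1c1b1a1"
Compressed length: 14

14


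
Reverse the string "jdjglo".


Input: jdjglo
Reading characters right to left:
  Position 5: 'o'
  Position 4: 'l'
  Position 3: 'g'
  Position 2: 'j'
  Position 1: 'd'
  Position 0: 'j'
Reversed: olgjdj

olgjdj


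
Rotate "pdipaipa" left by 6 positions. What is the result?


Input: "pdipaipa", rotate left by 6
First 6 characters: "pdipai"
Remaining characters: "pa"
Concatenate remaining + first: "pa" + "pdipai" = "papdipai"

papdipai


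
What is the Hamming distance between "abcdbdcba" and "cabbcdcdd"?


Comparing "abcdbdcba" and "cabbcdcdd" position by position:
  Position 0: 'a' vs 'c' => differ
  Position 1: 'b' vs 'a' => differ
  Position 2: 'c' vs 'b' => differ
  Position 3: 'd' vs 'b' => differ
  Position 4: 'b' vs 'c' => differ
  Position 5: 'd' vs 'd' => same
  Position 6: 'c' vs 'c' => same
  Position 7: 'b' vs 'd' => differ
  Position 8: 'a' vs 'd' => differ
Total differences (Hamming distance): 7

7


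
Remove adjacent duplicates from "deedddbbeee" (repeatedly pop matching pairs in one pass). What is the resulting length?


Input: deedddbbeee
Stack-based adjacent duplicate removal:
  Read 'd': push. Stack: d
  Read 'e': push. Stack: de
  Read 'e': matches stack top 'e' => pop. Stack: d
  Read 'd': matches stack top 'd' => pop. Stack: (empty)
  Read 'd': push. Stack: d
  Read 'd': matches stack top 'd' => pop. Stack: (empty)
  Read 'b': push. Stack: b
  Read 'b': matches stack top 'b' => pop. Stack: (empty)
  Read 'e': push. Stack: e
  Read 'e': matches stack top 'e' => pop. Stack: (empty)
  Read 'e': push. Stack: e
Final stack: "e" (length 1)

1


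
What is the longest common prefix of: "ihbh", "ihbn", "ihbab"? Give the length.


Words: ihbh, ihbn, ihbab
  Position 0: all 'i' => match
  Position 1: all 'h' => match
  Position 2: all 'b' => match
  Position 3: ('h', 'n', 'a') => mismatch, stop
LCP = "ihb" (length 3)

3


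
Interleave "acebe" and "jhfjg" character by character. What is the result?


Interleaving "acebe" and "jhfjg":
  Position 0: 'a' from first, 'j' from second => "aj"
  Position 1: 'c' from first, 'h' from second => "ch"
  Position 2: 'e' from first, 'f' from second => "ef"
  Position 3: 'b' from first, 'j' from second => "bj"
  Position 4: 'e' from first, 'g' from second => "eg"
Result: ajchefbjeg

ajchefbjeg


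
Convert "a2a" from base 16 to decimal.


Input: "a2a" in base 16
Positional expansion:
  Digit 'a' (value 10) x 16^2 = 2560
  Digit '2' (value 2) x 16^1 = 32
  Digit 'a' (value 10) x 16^0 = 10
Sum = 2602

2602


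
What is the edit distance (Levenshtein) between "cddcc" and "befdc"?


Computing edit distance: "cddcc" -> "befdc"
DP table:
           b    e    f    d    c
      0    1    2    3    4    5
  c   1    1    2    3    4    4
  d   2    2    2    3    3    4
  d   3    3    3    3    3    4
  c   4    4    4    4    4    3
  c   5    5    5    5    5    4
Edit distance = dp[5][5] = 4

4


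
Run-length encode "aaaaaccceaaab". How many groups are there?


Input: aaaaaccceaaab
Scanning for consecutive runs:
  Group 1: 'a' x 5 (positions 0-4)
  Group 2: 'c' x 3 (positions 5-7)
  Group 3: 'e' x 1 (positions 8-8)
  Group 4: 'a' x 3 (positions 9-11)
  Group 5: 'b' x 1 (positions 12-12)
Total groups: 5

5


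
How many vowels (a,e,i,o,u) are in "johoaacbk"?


Input: johoaacbk
Checking each character:
  'j' at position 0: consonant
  'o' at position 1: vowel (running total: 1)
  'h' at position 2: consonant
  'o' at position 3: vowel (running total: 2)
  'a' at position 4: vowel (running total: 3)
  'a' at position 5: vowel (running total: 4)
  'c' at position 6: consonant
  'b' at position 7: consonant
  'k' at position 8: consonant
Total vowels: 4

4


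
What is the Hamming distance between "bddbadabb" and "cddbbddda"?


Comparing "bddbadabb" and "cddbbddda" position by position:
  Position 0: 'b' vs 'c' => differ
  Position 1: 'd' vs 'd' => same
  Position 2: 'd' vs 'd' => same
  Position 3: 'b' vs 'b' => same
  Position 4: 'a' vs 'b' => differ
  Position 5: 'd' vs 'd' => same
  Position 6: 'a' vs 'd' => differ
  Position 7: 'b' vs 'd' => differ
  Position 8: 'b' vs 'a' => differ
Total differences (Hamming distance): 5

5


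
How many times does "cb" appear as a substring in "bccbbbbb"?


Searching for "cb" in "bccbbbbb"
Scanning each position:
  Position 0: "bc" => no
  Position 1: "cc" => no
  Position 2: "cb" => MATCH
  Position 3: "bb" => no
  Position 4: "bb" => no
  Position 5: "bb" => no
  Position 6: "bb" => no
Total occurrences: 1

1
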